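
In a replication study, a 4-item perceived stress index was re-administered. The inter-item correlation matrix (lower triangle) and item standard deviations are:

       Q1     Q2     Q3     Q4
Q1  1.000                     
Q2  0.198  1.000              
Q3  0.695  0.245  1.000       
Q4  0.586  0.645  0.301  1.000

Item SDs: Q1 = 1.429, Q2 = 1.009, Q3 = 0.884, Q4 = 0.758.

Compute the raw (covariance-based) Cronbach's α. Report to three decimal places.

Σσ²ᵢ = 1.429² + 1.009² + 0.884² + 0.758² = 4.4161
Covariances σ_ij = r_ij · s_i · s_j:
  σ(Q1,Q2) = 0.198 × 1.429 × 1.009 = 0.2855
  σ(Q1,Q3) = 0.695 × 1.429 × 0.884 = 0.8779
  σ(Q1,Q4) = 0.586 × 1.429 × 0.758 = 0.6347
  σ(Q2,Q3) = 0.245 × 1.009 × 0.884 = 0.2185
  σ(Q2,Q4) = 0.645 × 1.009 × 0.758 = 0.4933
  σ(Q3,Q4) = 0.301 × 0.884 × 0.758 = 0.2017
σ²_T = Σσ²ᵢ + 2·Σσ_ij = 4.4161 + 2 × 2.7116 = 9.8393
α = (4/3)·(1 − 4.4161/9.8393) = 0.735

Cronbach's α = 0.735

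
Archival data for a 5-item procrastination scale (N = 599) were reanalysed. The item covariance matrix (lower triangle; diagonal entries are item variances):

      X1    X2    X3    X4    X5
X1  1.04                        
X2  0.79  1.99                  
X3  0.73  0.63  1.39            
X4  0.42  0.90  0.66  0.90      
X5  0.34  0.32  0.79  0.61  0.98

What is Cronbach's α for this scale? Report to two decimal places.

Cronbach's α = 0.83

Σσᵢ² = 1.04 + 1.99 + 1.39 + 0.90 + 0.98 = 6.30
Sum of off-diagonal covariances = 6.19
σ²_T = 6.30 + 2 × 6.19 = 18.68
α = (k/(k−1))·(1 − Σσᵢ²/σ²_T) = (5/4)·(1 − 6.30/18.68) = 0.83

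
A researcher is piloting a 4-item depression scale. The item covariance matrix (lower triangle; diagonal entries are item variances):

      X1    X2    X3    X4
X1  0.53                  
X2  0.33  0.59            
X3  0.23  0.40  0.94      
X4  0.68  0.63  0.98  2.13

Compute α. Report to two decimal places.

α = 0.81

Σσᵢ² = 0.53 + 0.59 + 0.94 + 2.13 = 4.19
Σ_{i<j} σ_ij = 3.25
σ²_total = 4.19 + 2 × 3.25 = 10.69
α = (k/(k−1))·(1 − Σσᵢ²/σ²_total) = (4/3)·(1 − 4.19/10.69) = 0.81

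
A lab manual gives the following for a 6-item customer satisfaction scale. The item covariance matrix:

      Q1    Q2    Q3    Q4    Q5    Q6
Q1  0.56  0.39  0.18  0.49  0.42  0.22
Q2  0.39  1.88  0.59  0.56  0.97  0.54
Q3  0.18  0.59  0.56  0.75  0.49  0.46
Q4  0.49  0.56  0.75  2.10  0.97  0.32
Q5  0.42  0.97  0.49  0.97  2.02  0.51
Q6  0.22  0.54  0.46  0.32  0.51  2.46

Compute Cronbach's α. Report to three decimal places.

Σσ²ᵢ = 0.56 + 1.88 + 0.56 + 2.10 + 2.02 + 2.46 = 9.58
Σ_{i<j} σ_ij = 7.86
σ²_total = 9.58 + 2 × 7.86 = 25.30
α = (k/(k−1))·(1 − Σσ²ᵢ/σ²_total) = (6/5)·(1 − 9.58/25.30) = 0.746

α = 0.746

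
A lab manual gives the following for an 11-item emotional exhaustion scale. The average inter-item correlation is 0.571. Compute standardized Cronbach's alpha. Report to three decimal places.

standardized Cronbach's alpha = 0.936

Standardized α = k·r̄ / (1 + (k−1)·r̄) = 11 × 0.571 / (1 + 10 × 0.571)
  = 6.2810 / 6.7100 = 0.936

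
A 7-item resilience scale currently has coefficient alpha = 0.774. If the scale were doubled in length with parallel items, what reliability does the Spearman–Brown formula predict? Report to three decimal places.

predicted reliability = 0.873

Length factor m = 2
α' = m·α / (1 + (m−1)·α)
   = 2 × 0.774 / (1 + (2 − 1) × 0.774)
   = 1.5480 / 1.7740 = 0.873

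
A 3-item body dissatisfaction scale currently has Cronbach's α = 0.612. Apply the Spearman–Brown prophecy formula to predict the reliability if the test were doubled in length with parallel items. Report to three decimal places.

predicted reliability = 0.759

Length factor m = 2
α' = m·α / (1 + (m−1)·α)
   = 2 × 0.612 / (1 + (2 − 1) × 0.612)
   = 1.2240 / 1.6120 = 0.759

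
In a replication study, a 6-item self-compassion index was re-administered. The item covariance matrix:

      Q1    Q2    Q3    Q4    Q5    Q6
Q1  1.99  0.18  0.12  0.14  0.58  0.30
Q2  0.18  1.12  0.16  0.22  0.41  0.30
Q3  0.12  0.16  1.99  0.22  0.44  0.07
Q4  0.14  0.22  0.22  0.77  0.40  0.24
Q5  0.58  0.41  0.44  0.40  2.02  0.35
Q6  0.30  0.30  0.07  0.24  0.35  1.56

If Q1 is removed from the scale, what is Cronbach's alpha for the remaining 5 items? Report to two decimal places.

Cronbach's alpha = 0.54

Remaining items: Q2, Q3, Q4, Q5, Q6 (k = 5).
sum of item variances = 1.12 + 1.99 + 0.77 + 2.02 + 1.56 = 7.46
total variance = 7.46 + 2 × 2.81 = 13.08
α (item deleted) = (5/4)·(1 − 7.46/13.08) = 0.54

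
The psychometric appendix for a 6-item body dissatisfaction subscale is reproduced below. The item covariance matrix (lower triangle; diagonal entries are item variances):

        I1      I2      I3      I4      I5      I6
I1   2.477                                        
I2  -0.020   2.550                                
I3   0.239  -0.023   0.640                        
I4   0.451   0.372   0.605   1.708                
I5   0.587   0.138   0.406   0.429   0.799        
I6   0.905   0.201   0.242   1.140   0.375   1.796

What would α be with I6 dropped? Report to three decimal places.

Remaining items: I1, I2, I3, I4, I5 (k = 5).
sum of item variances = 2.477 + 2.550 + 0.640 + 1.708 + 0.799 = 8.174
Var(T) = 8.174 + 2 × 3.184 = 14.542
α (item deleted) = (5/4)·(1 − 8.174/14.542) = 0.547

α = 0.547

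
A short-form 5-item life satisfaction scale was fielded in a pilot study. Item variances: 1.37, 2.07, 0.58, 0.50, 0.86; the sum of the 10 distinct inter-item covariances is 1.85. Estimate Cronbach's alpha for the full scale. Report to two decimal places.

Σσᵢ² = 1.37 + 2.07 + 0.58 + 0.50 + 0.86 = 5.38
Sum of distinct covariances = 1.85
total variance = Σσᵢ² + 2·Σcov = 5.38 + 2 × 1.85 = 9.08
α = (5/4)·(1 − 5.38/9.08) = 0.51

Cronbach's alpha = 0.51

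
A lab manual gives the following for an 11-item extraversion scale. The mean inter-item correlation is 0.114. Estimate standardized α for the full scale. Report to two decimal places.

α = 0.59

Standardized α = k·r̄ / (1 + (k−1)·r̄) = 11 × 0.114 / (1 + 10 × 0.114)
  = 1.2540 / 2.1400 = 0.59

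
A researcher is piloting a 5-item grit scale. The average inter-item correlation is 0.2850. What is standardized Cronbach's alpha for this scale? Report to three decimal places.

Standardized α = k·r̄ / (1 + (k−1)·r̄) = 5 × 0.2850 / (1 + 4 × 0.2850)
  = 1.4250 / 2.1400 = 0.666

α = 0.666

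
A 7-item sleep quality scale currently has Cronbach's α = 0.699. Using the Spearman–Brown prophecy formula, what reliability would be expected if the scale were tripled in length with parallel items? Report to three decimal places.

predicted reliability = 0.874

Length factor m = 3
α' = m·α / (1 + (m−1)·α)
   = 3 × 0.699 / (1 + (3 − 1) × 0.699)
   = 2.0970 / 2.3980 = 0.874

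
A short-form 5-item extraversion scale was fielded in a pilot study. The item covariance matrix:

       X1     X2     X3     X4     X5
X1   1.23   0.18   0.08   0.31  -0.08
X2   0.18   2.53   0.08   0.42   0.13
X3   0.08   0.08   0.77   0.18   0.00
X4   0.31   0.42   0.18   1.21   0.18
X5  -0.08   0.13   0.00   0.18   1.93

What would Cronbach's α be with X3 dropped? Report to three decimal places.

Remaining items: X1, X2, X4, X5 (k = 4).
Σσᵢ² = 1.23 + 2.53 + 1.21 + 1.93 = 6.90
σ²_total = 6.90 + 2 × 1.14 = 9.18
α (item deleted) = (4/3)·(1 − 6.90/9.18) = 0.331

Cronbach's α = 0.331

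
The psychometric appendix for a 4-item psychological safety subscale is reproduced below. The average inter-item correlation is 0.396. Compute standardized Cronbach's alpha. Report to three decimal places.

Standardized α = k·r̄ / (1 + (k−1)·r̄) = 4 × 0.396 / (1 + 3 × 0.396)
  = 1.5840 / 2.1880 = 0.724

standardized Cronbach's alpha = 0.724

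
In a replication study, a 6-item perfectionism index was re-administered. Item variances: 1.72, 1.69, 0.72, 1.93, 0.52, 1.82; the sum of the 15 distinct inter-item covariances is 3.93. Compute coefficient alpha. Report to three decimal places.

coefficient alpha = 0.580

ΣVar(i) = 1.72 + 1.69 + 0.72 + 1.93 + 0.52 + 1.82 = 8.40
Sum of distinct covariances = 3.93
σ²_total = ΣVar(i) + 2·Σcov = 8.40 + 2 × 3.93 = 16.26
α = (6/5)·(1 − 8.40/16.26) = 0.580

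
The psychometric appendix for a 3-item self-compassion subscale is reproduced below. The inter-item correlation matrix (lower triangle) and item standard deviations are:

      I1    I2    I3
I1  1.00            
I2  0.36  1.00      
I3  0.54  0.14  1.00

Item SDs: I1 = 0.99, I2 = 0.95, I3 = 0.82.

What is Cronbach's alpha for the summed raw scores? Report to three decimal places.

Σσ²ᵢ = 0.99² + 0.95² + 0.82² = 2.5550
Covariances σ_ij = r_ij · s_i · s_j:
  σ(I1,I2) = 0.36 × 0.99 × 0.95 = 0.3386
  σ(I1,I3) = 0.54 × 0.99 × 0.82 = 0.4384
  σ(I2,I3) = 0.14 × 0.95 × 0.82 = 0.1091
σ²_T = Σσ²ᵢ + 2·Σσ_ij = 2.5550 + 2 × 0.8861 = 4.3272
α = (3/2)·(1 − 2.5550/4.3272) = 0.614

α = 0.614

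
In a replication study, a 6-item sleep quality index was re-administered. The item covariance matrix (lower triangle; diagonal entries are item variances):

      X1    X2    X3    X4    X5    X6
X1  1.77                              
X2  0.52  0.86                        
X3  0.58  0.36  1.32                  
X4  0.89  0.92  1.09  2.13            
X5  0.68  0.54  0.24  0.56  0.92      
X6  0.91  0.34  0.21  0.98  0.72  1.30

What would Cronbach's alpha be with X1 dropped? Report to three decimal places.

Cronbach's alpha = 0.808

Remaining items: X2, X3, X4, X5, X6 (k = 5).
Σσ²ᵢ = 0.86 + 1.32 + 2.13 + 0.92 + 1.30 = 6.53
σ²_total = 6.53 + 2 × 5.96 = 18.45
α (item deleted) = (5/4)·(1 − 6.53/18.45) = 0.808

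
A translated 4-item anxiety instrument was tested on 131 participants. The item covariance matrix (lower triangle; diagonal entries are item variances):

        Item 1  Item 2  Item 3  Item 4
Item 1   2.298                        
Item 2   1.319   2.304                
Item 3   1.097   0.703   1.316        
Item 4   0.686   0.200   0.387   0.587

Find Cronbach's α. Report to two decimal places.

Cronbach's α = 0.77

ΣVar(i) = 2.298 + 2.304 + 1.316 + 0.587 = 6.505
Sum of off-diagonal covariances = 4.392
σ²_total = 6.505 + 2 × 4.392 = 15.289
α = (k/(k−1))·(1 − ΣVar(i)/σ²_total) = (4/3)·(1 − 6.505/15.289) = 0.77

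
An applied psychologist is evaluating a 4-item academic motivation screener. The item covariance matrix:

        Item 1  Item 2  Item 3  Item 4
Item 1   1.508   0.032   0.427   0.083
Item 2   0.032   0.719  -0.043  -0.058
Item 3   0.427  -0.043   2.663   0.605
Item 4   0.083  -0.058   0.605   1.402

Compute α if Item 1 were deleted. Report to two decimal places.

Remaining items: Item 2, Item 3, Item 4 (k = 3).
Σσᵢ² = 0.719 + 2.663 + 1.402 = 4.784
Var(T) = 4.784 + 2 × 0.504 = 5.792
α (item deleted) = (3/2)·(1 − 4.784/5.792) = 0.26

α = 0.26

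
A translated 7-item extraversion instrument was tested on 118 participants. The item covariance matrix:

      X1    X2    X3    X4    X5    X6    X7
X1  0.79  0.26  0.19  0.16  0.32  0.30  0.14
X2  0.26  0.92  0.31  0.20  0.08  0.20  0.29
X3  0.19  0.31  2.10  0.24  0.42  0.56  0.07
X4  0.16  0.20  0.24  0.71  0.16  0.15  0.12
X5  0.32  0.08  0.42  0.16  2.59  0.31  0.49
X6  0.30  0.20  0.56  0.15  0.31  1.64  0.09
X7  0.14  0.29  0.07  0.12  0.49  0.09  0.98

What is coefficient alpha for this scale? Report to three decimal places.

Σσᵢ² = 0.79 + 0.92 + 2.10 + 0.71 + 2.59 + 1.64 + 0.98 = 9.73
Σ_{i<j} σ_ij = 5.06
Var(T) = 9.73 + 2 × 5.06 = 19.85
α = (k/(k−1))·(1 − Σσᵢ²/Var(T)) = (7/6)·(1 − 9.73/19.85) = 0.595

α = 0.595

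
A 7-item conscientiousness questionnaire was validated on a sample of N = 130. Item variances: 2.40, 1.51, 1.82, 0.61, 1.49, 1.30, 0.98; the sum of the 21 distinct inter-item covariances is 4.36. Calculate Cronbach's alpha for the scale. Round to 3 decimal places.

Cronbach's alpha = 0.540

sum of item variances = 2.40 + 1.51 + 1.82 + 0.61 + 1.49 + 1.30 + 0.98 = 10.11
Sum of distinct covariances = 4.36
Var(T) = sum of item variances + 2·Σcov = 10.11 + 2 × 4.36 = 18.83
α = (7/6)·(1 − 10.11/18.83) = 0.540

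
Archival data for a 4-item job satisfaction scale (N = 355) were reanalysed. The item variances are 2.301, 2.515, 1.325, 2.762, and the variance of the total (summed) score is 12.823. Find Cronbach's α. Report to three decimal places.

Σσ²ᵢ = 2.301 + 2.515 + 1.325 + 2.762 = 8.903
α = (k/(k−1))·(1 − Σσ²ᵢ/σ²_T) = (4/3)·(1 − 8.903/12.823) = 0.408

α = 0.408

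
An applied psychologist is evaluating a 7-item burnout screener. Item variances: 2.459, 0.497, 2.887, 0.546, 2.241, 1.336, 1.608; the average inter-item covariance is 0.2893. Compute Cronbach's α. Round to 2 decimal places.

Cronbach's α = 0.60

Σσᵢ² = 2.459 + 0.497 + 2.887 + 0.546 + 2.241 + 1.336 + 1.608 = 11.574
Sum of the 21 distinct covariances = 21 × 0.2893 = 6.0753
Var(T) = Σσᵢ² + 2·Σcov = 11.574 + 2 × 6.0753 = 23.7246
α = (7/6)·(1 − 11.574/23.7246) = 0.60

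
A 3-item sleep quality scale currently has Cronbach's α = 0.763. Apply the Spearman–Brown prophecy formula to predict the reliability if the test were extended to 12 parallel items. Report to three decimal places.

Length factor m = 12/3 = 4.0000
α' = m·α / (1 + (m−1)·α)
   = 12/3 × 0.763 / (1 + (12/3 − 1) × 0.763)
   = 3.0520 / 3.2890 = 0.928

predicted reliability = 0.928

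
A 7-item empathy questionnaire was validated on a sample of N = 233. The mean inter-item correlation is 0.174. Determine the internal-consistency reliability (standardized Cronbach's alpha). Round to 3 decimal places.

α = 0.596

Standardized α = k·r̄ / (1 + (k−1)·r̄) = 7 × 0.174 / (1 + 6 × 0.174)
  = 1.2180 / 2.0440 = 0.596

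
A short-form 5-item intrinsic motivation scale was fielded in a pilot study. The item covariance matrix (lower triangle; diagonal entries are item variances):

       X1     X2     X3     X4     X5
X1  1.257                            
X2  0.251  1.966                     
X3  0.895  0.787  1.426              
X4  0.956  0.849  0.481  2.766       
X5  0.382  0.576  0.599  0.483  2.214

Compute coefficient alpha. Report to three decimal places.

α = 0.707

ΣVar(i) = 1.257 + 1.966 + 1.426 + 2.766 + 2.214 = 9.629
Sum of the distinct covariances = 6.259
σ²_T = 9.629 + 2 × 6.259 = 22.147
α = (k/(k−1))·(1 − ΣVar(i)/σ²_T) = (5/4)·(1 − 9.629/22.147) = 0.707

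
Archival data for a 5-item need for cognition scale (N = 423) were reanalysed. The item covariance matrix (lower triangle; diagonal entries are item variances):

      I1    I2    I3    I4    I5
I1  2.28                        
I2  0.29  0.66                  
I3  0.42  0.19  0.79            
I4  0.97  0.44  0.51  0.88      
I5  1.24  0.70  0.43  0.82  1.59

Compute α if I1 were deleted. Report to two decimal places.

α = 0.82

Remaining items: I2, I3, I4, I5 (k = 4).
Σσ²ᵢ = 0.66 + 0.79 + 0.88 + 1.59 = 3.92
σ²_T = 3.92 + 2 × 3.09 = 10.10
α (item deleted) = (4/3)·(1 − 3.92/10.10) = 0.82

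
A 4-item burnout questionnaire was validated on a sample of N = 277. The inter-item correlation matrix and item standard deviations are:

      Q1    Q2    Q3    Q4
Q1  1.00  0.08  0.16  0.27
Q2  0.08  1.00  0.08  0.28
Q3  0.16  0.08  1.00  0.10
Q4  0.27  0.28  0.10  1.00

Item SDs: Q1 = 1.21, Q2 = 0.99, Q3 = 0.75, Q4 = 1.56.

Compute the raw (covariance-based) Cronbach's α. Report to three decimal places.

α = 0.444

Σσ²ᵢ = 1.21² + 0.99² + 0.75² + 1.56² = 5.4403
Covariances σ_ij = r_ij · s_i · s_j:
  σ(Q1,Q2) = 0.08 × 1.21 × 0.99 = 0.0958
  σ(Q1,Q3) = 0.16 × 1.21 × 0.75 = 0.1452
  σ(Q1,Q4) = 0.27 × 1.21 × 1.56 = 0.5097
  σ(Q2,Q3) = 0.08 × 0.99 × 0.75 = 0.0594
  σ(Q2,Q4) = 0.28 × 0.99 × 1.56 = 0.4324
  σ(Q3,Q4) = 0.10 × 0.75 × 1.56 = 0.1170
σ²_T = Σσ²ᵢ + 2·Σσ_ij = 5.4403 + 2 × 1.3595 = 8.1593
α = (4/3)·(1 − 5.4403/8.1593) = 0.444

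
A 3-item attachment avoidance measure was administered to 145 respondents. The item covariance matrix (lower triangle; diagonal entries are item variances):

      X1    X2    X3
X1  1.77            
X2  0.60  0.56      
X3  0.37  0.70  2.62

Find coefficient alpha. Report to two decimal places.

α = 0.60

Σσᵢ² = 1.77 + 0.56 + 2.62 = 4.95
Sum of off-diagonal covariances = 1.67
Var(T) = 4.95 + 2 × 1.67 = 8.29
α = (k/(k−1))·(1 − Σσᵢ²/Var(T)) = (3/2)·(1 − 4.95/8.29) = 0.60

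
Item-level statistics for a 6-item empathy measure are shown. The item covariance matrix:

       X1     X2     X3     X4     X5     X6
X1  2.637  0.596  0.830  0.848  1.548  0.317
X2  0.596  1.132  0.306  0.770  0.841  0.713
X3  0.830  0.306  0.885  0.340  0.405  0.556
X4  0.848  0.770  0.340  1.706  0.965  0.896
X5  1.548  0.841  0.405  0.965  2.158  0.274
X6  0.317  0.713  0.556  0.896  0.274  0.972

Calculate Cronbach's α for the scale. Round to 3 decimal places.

α = 0.819

sum of item variances = 2.637 + 1.132 + 0.885 + 1.706 + 2.158 + 0.972 = 9.490
Sum of off-diagonal covariances = 10.205
σ²_total = 9.490 + 2 × 10.205 = 29.900
α = (k/(k−1))·(1 − sum of item variances/σ²_total) = (6/5)·(1 − 9.490/29.900) = 0.819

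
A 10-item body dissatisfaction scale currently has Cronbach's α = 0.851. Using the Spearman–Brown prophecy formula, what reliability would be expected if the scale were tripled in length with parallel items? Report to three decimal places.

Length factor m = 3
α' = m·α / (1 + (m−1)·α)
   = 3 × 0.851 / (1 + (3 − 1) × 0.851)
   = 2.5530 / 2.7020 = 0.945

predicted reliability = 0.945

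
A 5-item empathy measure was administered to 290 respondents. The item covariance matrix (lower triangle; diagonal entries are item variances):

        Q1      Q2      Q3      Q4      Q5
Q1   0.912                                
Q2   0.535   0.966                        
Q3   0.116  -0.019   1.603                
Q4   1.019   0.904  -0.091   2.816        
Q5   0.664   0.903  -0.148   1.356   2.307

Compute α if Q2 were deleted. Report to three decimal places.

Remaining items: Q1, Q3, Q4, Q5 (k = 4).
Σσᵢ² = 0.912 + 1.603 + 2.816 + 2.307 = 7.638
Var(T) = 7.638 + 2 × 2.916 = 13.470
α (item deleted) = (4/3)·(1 − 7.638/13.470) = 0.577

α = 0.577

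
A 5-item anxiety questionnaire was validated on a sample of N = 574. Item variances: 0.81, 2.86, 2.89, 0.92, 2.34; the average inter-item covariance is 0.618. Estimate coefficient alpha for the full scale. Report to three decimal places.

coefficient alpha = 0.697

Σσ²ᵢ = 0.81 + 2.86 + 2.89 + 0.92 + 2.34 = 9.82
Sum of the 10 distinct covariances = 10 × 0.618 = 6.180
σ²_total = Σσ²ᵢ + 2·Σcov = 9.82 + 2 × 6.180 = 22.180
α = (5/4)·(1 − 9.82/22.180) = 0.697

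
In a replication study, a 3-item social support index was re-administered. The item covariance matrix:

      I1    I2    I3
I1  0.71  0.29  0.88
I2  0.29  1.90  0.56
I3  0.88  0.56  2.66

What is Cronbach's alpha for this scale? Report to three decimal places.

ΣVar(i) = 0.71 + 1.90 + 2.66 = 5.27
Sum of off-diagonal covariances = 1.73
Var(T) = 5.27 + 2 × 1.73 = 8.73
α = (k/(k−1))·(1 − ΣVar(i)/Var(T)) = (3/2)·(1 − 5.27/8.73) = 0.595

α = 0.595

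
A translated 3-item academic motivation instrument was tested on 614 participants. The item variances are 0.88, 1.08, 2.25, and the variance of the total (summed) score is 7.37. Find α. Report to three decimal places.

α = 0.643

sum of item variances = 0.88 + 1.08 + 2.25 = 4.21
α = (k/(k−1))·(1 − sum of item variances/σ²_T) = (3/2)·(1 − 4.21/7.37) = 0.643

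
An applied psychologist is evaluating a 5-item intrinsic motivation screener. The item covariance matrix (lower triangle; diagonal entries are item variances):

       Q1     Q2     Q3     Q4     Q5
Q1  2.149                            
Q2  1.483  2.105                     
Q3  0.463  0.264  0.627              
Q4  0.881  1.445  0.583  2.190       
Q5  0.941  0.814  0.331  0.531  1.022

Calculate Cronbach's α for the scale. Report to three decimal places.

Cronbach's α = 0.821

Σσᵢ² = 2.149 + 2.105 + 0.627 + 2.190 + 1.022 = 8.093
Sum of the distinct covariances = 7.736
σ²_total = 8.093 + 2 × 7.736 = 23.565
α = (k/(k−1))·(1 − Σσᵢ²/σ²_total) = (5/4)·(1 − 8.093/23.565) = 0.821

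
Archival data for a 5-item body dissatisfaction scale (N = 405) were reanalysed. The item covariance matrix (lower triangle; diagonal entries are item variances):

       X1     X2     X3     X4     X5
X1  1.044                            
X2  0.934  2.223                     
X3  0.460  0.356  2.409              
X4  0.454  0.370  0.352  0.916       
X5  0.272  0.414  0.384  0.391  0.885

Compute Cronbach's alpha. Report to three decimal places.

Cronbach's alpha = 0.675

Σσᵢ² = 1.044 + 2.223 + 2.409 + 0.916 + 0.885 = 7.477
Sum of off-diagonal covariances = 4.387
σ²_total = 7.477 + 2 × 4.387 = 16.251
α = (k/(k−1))·(1 − Σσᵢ²/σ²_total) = (5/4)·(1 − 7.477/16.251) = 0.675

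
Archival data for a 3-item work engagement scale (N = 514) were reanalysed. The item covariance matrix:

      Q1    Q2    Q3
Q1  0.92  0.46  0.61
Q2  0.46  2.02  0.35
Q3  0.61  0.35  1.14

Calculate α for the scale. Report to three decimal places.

α = 0.616

sum of item variances = 0.92 + 2.02 + 1.14 = 4.08
Sum of off-diagonal covariances = 1.42
σ²_T = 4.08 + 2 × 1.42 = 6.92
α = (k/(k−1))·(1 − sum of item variances/σ²_T) = (3/2)·(1 − 4.08/6.92) = 0.616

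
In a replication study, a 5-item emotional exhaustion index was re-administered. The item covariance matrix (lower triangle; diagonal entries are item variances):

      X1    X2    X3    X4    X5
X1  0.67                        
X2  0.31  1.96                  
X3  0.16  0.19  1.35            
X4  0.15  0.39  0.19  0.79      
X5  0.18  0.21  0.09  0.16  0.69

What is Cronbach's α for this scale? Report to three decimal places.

sum of item variances = 0.67 + 1.96 + 1.35 + 0.79 + 0.69 = 5.46
Σ_{i<j} σ_ij = 2.03
total variance = 5.46 + 2 × 2.03 = 9.52
α = (k/(k−1))·(1 − sum of item variances/total variance) = (5/4)·(1 − 5.46/9.52) = 0.533

Cronbach's α = 0.533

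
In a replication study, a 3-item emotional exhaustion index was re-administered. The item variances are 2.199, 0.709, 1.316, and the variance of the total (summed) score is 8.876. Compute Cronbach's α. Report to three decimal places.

ΣVar(i) = 2.199 + 0.709 + 1.316 = 4.224
α = (k/(k−1))·(1 − ΣVar(i)/σ²_total) = (3/2)·(1 − 4.224/8.876) = 0.786

α = 0.786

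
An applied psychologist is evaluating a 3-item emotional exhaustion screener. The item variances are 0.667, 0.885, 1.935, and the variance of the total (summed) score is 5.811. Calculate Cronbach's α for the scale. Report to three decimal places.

ΣVar(i) = 0.667 + 0.885 + 1.935 = 3.487
α = (k/(k−1))·(1 − ΣVar(i)/Var(T)) = (3/2)·(1 − 3.487/5.811) = 0.600

α = 0.600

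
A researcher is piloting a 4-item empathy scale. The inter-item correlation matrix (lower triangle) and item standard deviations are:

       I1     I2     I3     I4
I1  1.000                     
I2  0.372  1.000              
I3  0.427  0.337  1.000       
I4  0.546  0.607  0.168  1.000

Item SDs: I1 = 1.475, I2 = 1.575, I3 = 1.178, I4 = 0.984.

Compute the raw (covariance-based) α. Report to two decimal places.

Σσ²ᵢ = 1.475² + 1.575² + 1.178² + 0.984² = 7.0122
Covariances σ_ij = r_ij · s_i · s_j:
  σ(I1,I2) = 0.372 × 1.475 × 1.575 = 0.8642
  σ(I1,I3) = 0.427 × 1.475 × 1.178 = 0.7419
  σ(I1,I4) = 0.546 × 1.475 × 0.984 = 0.7925
  σ(I2,I3) = 0.337 × 1.575 × 1.178 = 0.6253
  σ(I2,I4) = 0.607 × 1.575 × 0.984 = 0.9407
  σ(I3,I4) = 0.168 × 1.178 × 0.984 = 0.1947
σ²_T = Σσ²ᵢ + 2·Σσ_ij = 7.0122 + 2 × 4.1593 = 15.3308
α = (4/3)·(1 − 7.0122/15.3308) = 0.72

α = 0.72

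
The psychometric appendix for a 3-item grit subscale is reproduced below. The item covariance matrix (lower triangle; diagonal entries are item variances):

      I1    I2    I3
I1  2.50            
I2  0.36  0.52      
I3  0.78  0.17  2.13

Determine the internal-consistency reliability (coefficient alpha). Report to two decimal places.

α = 0.51

ΣVar(i) = 2.50 + 0.52 + 2.13 = 5.15
Σ_{i<j} σ_ij = 1.31
σ²_total = 5.15 + 2 × 1.31 = 7.77
α = (k/(k−1))·(1 − ΣVar(i)/σ²_total) = (3/2)·(1 − 5.15/7.77) = 0.51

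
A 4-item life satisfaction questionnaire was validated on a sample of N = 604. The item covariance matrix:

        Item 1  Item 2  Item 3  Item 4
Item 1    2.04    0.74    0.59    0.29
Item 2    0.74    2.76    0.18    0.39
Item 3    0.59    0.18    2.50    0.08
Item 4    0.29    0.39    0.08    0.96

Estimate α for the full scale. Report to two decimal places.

ΣVar(i) = 2.04 + 2.76 + 2.50 + 0.96 = 8.26
Σ_{i<j} σ_ij = 2.27
σ²_total = 8.26 + 2 × 2.27 = 12.80
α = (k/(k−1))·(1 − ΣVar(i)/σ²_total) = (4/3)·(1 − 8.26/12.80) = 0.47

α = 0.47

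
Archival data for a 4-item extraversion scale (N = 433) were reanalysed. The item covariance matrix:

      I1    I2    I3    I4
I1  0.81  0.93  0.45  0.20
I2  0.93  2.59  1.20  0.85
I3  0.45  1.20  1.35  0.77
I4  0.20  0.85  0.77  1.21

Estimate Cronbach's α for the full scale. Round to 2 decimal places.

sum of item variances = 0.81 + 2.59 + 1.35 + 1.21 = 5.96
Sum of the distinct covariances = 4.40
σ²_total = 5.96 + 2 × 4.40 = 14.76
α = (k/(k−1))·(1 − sum of item variances/σ²_total) = (4/3)·(1 − 5.96/14.76) = 0.79

α = 0.79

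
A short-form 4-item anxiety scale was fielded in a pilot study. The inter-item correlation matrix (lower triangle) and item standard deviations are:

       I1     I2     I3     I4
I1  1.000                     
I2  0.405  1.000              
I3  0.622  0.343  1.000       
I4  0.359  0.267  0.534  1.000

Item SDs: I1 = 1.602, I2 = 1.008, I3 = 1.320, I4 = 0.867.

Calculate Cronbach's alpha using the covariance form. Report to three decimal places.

Σσ²ᵢ = 1.602² + 1.008² + 1.320² + 0.867² = 6.0766
Covariances σ_ij = r_ij · s_i · s_j:
  σ(I1,I2) = 0.405 × 1.602 × 1.008 = 0.6540
  σ(I1,I3) = 0.622 × 1.602 × 1.320 = 1.3153
  σ(I1,I4) = 0.359 × 1.602 × 0.867 = 0.4986
  σ(I2,I3) = 0.343 × 1.008 × 1.320 = 0.4564
  σ(I2,I4) = 0.267 × 1.008 × 0.867 = 0.2333
  σ(I3,I4) = 0.534 × 1.320 × 0.867 = 0.6111
σ²_T = Σσ²ᵢ + 2·Σσ_ij = 6.0766 + 2 × 3.7687 = 13.6140
α = (4/3)·(1 − 6.0766/13.6140) = 0.738

α = 0.738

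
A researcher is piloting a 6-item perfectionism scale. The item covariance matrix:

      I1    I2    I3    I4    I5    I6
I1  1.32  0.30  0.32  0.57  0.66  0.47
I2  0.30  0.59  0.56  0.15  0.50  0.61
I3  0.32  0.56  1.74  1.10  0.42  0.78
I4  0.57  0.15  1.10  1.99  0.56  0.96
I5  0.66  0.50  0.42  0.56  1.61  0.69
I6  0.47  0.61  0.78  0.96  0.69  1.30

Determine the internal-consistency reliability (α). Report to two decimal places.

α = 0.80

Σσ²ᵢ = 1.32 + 0.59 + 1.74 + 1.99 + 1.61 + 1.30 = 8.55
Sum of off-diagonal covariances = 8.65
σ²_total = 8.55 + 2 × 8.65 = 25.85
α = (k/(k−1))·(1 − Σσ²ᵢ/σ²_total) = (6/5)·(1 − 8.55/25.85) = 0.80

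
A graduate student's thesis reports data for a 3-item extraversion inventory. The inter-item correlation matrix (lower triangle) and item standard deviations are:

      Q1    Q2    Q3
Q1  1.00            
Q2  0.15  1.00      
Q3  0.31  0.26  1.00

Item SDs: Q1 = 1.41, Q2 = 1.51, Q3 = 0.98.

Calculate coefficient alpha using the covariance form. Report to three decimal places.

Σσ²ᵢ = 1.41² + 1.51² + 0.98² = 5.2286
Covariances σ_ij = r_ij · s_i · s_j:
  σ(Q1,Q2) = 0.15 × 1.41 × 1.51 = 0.3194
  σ(Q1,Q3) = 0.31 × 1.41 × 0.98 = 0.4284
  σ(Q2,Q3) = 0.26 × 1.51 × 0.98 = 0.3847
σ²_T = Σσ²ᵢ + 2·Σσ_ij = 5.2286 + 2 × 1.1325 = 7.4936
α = (3/2)·(1 − 5.2286/7.4936) = 0.453

α = 0.453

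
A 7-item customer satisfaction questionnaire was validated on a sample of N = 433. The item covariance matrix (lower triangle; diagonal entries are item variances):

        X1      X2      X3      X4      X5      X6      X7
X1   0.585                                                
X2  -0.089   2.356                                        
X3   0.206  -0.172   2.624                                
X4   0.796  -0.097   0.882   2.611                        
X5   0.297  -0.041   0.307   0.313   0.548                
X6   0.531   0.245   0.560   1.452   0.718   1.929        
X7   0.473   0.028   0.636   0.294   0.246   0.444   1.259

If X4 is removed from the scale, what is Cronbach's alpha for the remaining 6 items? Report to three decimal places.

α = 0.583

Remaining items: X1, X2, X3, X5, X6, X7 (k = 6).
sum of item variances = 0.585 + 2.356 + 2.624 + 0.548 + 1.929 + 1.259 = 9.301
Var(T) = 9.301 + 2 × 4.389 = 18.079
α (item deleted) = (6/5)·(1 − 9.301/18.079) = 0.583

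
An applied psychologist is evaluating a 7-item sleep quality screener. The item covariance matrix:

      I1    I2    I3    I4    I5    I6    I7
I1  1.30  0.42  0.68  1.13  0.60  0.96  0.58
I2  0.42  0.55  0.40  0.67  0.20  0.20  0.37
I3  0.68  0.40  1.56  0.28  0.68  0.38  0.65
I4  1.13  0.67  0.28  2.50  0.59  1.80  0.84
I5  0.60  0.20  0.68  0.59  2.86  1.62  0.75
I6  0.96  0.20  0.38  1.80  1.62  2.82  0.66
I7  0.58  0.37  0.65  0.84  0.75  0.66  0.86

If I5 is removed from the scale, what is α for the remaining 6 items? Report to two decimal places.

α = 0.81

Remaining items: I1, I2, I3, I4, I6, I7 (k = 6).
Σσᵢ² = 1.30 + 0.55 + 1.56 + 2.50 + 2.82 + 0.86 = 9.59
Var(T) = 9.59 + 2 × 10.02 = 29.63
α (item deleted) = (6/5)·(1 − 9.59/29.63) = 0.81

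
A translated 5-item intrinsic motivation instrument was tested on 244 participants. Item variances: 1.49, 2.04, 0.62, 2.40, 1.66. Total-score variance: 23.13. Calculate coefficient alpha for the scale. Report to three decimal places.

ΣVar(i) = 1.49 + 2.04 + 0.62 + 2.40 + 1.66 = 8.21
α = (k/(k−1))·(1 − ΣVar(i)/Var(T)) = (5/4)·(1 − 8.21/23.13) = 0.806

α = 0.806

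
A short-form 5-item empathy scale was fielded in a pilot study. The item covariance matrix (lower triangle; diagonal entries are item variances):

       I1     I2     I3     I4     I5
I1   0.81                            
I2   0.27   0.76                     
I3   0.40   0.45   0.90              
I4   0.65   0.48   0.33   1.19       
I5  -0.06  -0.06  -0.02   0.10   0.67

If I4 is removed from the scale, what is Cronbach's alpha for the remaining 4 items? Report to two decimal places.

Remaining items: I1, I2, I3, I5 (k = 4).
sum of item variances = 0.81 + 0.76 + 0.90 + 0.67 = 3.14
σ²_total = 3.14 + 2 × 0.98 = 5.10
α (item deleted) = (4/3)·(1 − 3.14/5.10) = 0.51

α = 0.51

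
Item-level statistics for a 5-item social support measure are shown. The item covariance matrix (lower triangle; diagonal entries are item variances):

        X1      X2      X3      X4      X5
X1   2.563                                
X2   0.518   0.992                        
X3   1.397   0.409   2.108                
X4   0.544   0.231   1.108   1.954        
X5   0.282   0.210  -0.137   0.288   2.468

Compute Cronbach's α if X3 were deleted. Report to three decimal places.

Cronbach's α = 0.456

Remaining items: X1, X2, X4, X5 (k = 4).
Σσ²ᵢ = 2.563 + 0.992 + 1.954 + 2.468 = 7.977
total variance = 7.977 + 2 × 2.073 = 12.123
α (item deleted) = (4/3)·(1 − 7.977/12.123) = 0.456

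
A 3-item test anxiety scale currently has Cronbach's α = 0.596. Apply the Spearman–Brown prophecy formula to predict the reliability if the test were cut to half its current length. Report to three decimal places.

Length factor m = 1/2
α' = m·α / (1 − (1−m)·α)
   = 1/2 × 0.596 / (1 − (1 − 1/2) × 0.596)
   = 0.2980 / 0.7020 = 0.425

predicted reliability = 0.425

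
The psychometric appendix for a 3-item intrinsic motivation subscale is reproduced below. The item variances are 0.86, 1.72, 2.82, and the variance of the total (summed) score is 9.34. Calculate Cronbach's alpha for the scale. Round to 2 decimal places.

α = 0.63

Σσᵢ² = 0.86 + 1.72 + 2.82 = 5.40
α = (k/(k−1))·(1 − Σσᵢ²/total variance) = (3/2)·(1 − 5.40/9.34) = 0.63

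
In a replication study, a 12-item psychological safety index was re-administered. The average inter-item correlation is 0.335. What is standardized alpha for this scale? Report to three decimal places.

Standardized α = k·r̄ / (1 + (k−1)·r̄) = 12 × 0.335 / (1 + 11 × 0.335)
  = 4.0200 / 4.6850 = 0.858

α = 0.858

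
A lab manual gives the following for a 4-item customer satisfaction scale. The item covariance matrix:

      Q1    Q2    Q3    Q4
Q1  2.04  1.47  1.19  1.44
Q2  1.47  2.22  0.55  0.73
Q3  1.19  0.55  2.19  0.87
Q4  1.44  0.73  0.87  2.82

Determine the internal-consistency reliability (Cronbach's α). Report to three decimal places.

sum of item variances = 2.04 + 2.22 + 2.19 + 2.82 = 9.27
Sum of off-diagonal covariances = 6.25
σ²_T = 9.27 + 2 × 6.25 = 21.77
α = (k/(k−1))·(1 − sum of item variances/σ²_T) = (4/3)·(1 − 9.27/21.77) = 0.766

α = 0.766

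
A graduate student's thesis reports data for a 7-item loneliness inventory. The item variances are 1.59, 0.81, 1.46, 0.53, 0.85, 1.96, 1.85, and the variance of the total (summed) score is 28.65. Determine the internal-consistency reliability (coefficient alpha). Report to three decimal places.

sum of item variances = 1.59 + 0.81 + 1.46 + 0.53 + 0.85 + 1.96 + 1.85 = 9.05
α = (k/(k−1))·(1 − sum of item variances/σ²_total) = (7/6)·(1 − 9.05/28.65) = 0.798

coefficient alpha = 0.798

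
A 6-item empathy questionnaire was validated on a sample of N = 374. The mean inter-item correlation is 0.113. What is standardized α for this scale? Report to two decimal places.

Standardized α = k·r̄ / (1 + (k−1)·r̄) = 6 × 0.113 / (1 + 5 × 0.113)
  = 0.6780 / 1.5650 = 0.43

standardized α = 0.43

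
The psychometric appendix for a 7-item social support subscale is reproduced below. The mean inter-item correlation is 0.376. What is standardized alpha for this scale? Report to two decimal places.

Standardized α = k·r̄ / (1 + (k−1)·r̄) = 7 × 0.376 / (1 + 6 × 0.376)
  = 2.6320 / 3.2560 = 0.81

α = 0.81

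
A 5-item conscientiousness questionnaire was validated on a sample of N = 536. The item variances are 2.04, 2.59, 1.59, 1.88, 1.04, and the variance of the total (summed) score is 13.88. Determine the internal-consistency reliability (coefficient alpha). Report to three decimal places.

sum of item variances = 2.04 + 2.59 + 1.59 + 1.88 + 1.04 = 9.14
α = (k/(k−1))·(1 − sum of item variances/Var(T)) = (5/4)·(1 − 9.14/13.88) = 0.427

coefficient alpha = 0.427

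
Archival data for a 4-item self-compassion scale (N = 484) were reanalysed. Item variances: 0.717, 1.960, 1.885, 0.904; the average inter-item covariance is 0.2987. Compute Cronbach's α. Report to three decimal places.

Cronbach's α = 0.528

Σσ²ᵢ = 0.717 + 1.960 + 1.885 + 0.904 = 5.466
Sum of the 6 distinct covariances = 6 × 0.2987 = 1.7922
Var(T) = Σσ²ᵢ + 2·Σcov = 5.466 + 2 × 1.7922 = 9.0504
α = (4/3)·(1 − 5.466/9.0504) = 0.528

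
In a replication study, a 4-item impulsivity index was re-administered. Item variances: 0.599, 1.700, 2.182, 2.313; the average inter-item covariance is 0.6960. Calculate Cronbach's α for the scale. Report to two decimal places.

sum of item variances = 0.599 + 1.700 + 2.182 + 2.313 = 6.794
Sum of the 6 distinct covariances = 6 × 0.6960 = 4.1760
Var(T) = sum of item variances + 2·Σcov = 6.794 + 2 × 4.1760 = 15.1460
α = (4/3)·(1 − 6.794/15.1460) = 0.74

Cronbach's α = 0.74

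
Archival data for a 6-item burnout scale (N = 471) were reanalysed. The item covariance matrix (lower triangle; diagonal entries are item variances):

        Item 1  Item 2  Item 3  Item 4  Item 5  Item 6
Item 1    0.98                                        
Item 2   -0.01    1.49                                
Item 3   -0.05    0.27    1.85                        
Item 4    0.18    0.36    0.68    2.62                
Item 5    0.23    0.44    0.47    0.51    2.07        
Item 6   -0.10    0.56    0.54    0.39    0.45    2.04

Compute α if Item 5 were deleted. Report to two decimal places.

Remaining items: Item 1, Item 2, Item 3, Item 4, Item 6 (k = 5).
ΣVar(i) = 0.98 + 1.49 + 1.85 + 2.62 + 2.04 = 8.98
σ²_T = 8.98 + 2 × 2.82 = 14.62
α (item deleted) = (5/4)·(1 − 8.98/14.62) = 0.48

α = 0.48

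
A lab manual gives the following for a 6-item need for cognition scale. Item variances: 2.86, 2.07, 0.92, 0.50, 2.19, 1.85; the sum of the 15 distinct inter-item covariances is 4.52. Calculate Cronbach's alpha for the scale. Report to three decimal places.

α = 0.558

sum of item variances = 2.86 + 2.07 + 0.92 + 0.50 + 2.19 + 1.85 = 10.39
Sum of distinct covariances = 4.52
σ²_T = sum of item variances + 2·Σcov = 10.39 + 2 × 4.52 = 19.43
α = (6/5)·(1 − 10.39/19.43) = 0.558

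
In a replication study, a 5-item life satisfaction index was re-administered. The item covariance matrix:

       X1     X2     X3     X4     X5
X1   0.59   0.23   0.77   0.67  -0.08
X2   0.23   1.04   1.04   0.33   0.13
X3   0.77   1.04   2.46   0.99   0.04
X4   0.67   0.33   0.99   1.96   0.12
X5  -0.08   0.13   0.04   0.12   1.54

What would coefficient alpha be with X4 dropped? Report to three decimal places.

Remaining items: X1, X2, X3, X5 (k = 4).
Σσᵢ² = 0.59 + 1.04 + 2.46 + 1.54 = 5.63
σ²_total = 5.63 + 2 × 2.13 = 9.89
α (item deleted) = (4/3)·(1 − 5.63/9.89) = 0.574

coefficient alpha = 0.574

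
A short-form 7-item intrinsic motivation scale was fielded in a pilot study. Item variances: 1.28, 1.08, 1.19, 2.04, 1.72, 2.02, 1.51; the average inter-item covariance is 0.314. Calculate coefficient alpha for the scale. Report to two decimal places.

sum of item variances = 1.28 + 1.08 + 1.19 + 2.04 + 1.72 + 2.02 + 1.51 = 10.84
Sum of the 21 distinct covariances = 21 × 0.314 = 6.594
σ²_total = sum of item variances + 2·Σcov = 10.84 + 2 × 6.594 = 24.028
α = (7/6)·(1 − 10.84/24.028) = 0.64

α = 0.64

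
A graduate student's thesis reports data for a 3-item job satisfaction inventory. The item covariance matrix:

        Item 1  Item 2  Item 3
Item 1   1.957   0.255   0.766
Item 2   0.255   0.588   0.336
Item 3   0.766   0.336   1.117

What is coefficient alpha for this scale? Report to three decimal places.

α = 0.638

Σσᵢ² = 1.957 + 0.588 + 1.117 = 3.662
Sum of off-diagonal covariances = 1.357
σ²_T = 3.662 + 2 × 1.357 = 6.376
α = (k/(k−1))·(1 − Σσᵢ²/σ²_T) = (3/2)·(1 − 3.662/6.376) = 0.638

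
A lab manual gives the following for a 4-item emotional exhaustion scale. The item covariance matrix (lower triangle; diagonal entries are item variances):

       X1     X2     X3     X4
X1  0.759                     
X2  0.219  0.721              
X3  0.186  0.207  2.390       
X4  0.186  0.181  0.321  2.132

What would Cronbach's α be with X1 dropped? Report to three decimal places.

α = 0.319

Remaining items: X2, X3, X4 (k = 3).
ΣVar(i) = 0.721 + 2.390 + 2.132 = 5.243
total variance = 5.243 + 2 × 0.709 = 6.661
α (item deleted) = (3/2)·(1 − 5.243/6.661) = 0.319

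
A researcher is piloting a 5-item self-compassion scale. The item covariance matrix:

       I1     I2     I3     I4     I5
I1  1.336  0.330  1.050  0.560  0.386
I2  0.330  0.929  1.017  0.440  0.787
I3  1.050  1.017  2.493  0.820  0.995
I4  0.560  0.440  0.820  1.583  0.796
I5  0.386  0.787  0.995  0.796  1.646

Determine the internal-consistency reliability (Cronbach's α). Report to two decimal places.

Cronbach's α = 0.80

ΣVar(i) = 1.336 + 0.929 + 2.493 + 1.583 + 1.646 = 7.987
Σ_{i<j} σ_ij = 7.181
total variance = 7.987 + 2 × 7.181 = 22.349
α = (k/(k−1))·(1 − ΣVar(i)/total variance) = (5/4)·(1 − 7.987/22.349) = 0.80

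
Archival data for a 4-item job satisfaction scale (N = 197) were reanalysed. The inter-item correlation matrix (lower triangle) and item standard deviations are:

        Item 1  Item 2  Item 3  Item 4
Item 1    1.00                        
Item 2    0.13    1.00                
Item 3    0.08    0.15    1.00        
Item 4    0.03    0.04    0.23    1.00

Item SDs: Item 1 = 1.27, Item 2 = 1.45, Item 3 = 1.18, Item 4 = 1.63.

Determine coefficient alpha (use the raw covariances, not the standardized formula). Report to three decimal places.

Σσ²ᵢ = 1.27² + 1.45² + 1.18² + 1.63² = 7.7647
Covariances σ_ij = r_ij · s_i · s_j:
  σ(Item 1,Item 2) = 0.13 × 1.27 × 1.45 = 0.2394
  σ(Item 1,Item 3) = 0.08 × 1.27 × 1.18 = 0.1199
  σ(Item 1,Item 4) = 0.03 × 1.27 × 1.63 = 0.0621
  σ(Item 2,Item 3) = 0.15 × 1.45 × 1.18 = 0.2566
  σ(Item 2,Item 4) = 0.04 × 1.45 × 1.63 = 0.0945
  σ(Item 3,Item 4) = 0.23 × 1.18 × 1.63 = 0.4424
σ²_T = Σσ²ᵢ + 2·Σσ_ij = 7.7647 + 2 × 1.2149 = 10.1945
α = (4/3)·(1 − 7.7647/10.1945) = 0.318

α = 0.318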